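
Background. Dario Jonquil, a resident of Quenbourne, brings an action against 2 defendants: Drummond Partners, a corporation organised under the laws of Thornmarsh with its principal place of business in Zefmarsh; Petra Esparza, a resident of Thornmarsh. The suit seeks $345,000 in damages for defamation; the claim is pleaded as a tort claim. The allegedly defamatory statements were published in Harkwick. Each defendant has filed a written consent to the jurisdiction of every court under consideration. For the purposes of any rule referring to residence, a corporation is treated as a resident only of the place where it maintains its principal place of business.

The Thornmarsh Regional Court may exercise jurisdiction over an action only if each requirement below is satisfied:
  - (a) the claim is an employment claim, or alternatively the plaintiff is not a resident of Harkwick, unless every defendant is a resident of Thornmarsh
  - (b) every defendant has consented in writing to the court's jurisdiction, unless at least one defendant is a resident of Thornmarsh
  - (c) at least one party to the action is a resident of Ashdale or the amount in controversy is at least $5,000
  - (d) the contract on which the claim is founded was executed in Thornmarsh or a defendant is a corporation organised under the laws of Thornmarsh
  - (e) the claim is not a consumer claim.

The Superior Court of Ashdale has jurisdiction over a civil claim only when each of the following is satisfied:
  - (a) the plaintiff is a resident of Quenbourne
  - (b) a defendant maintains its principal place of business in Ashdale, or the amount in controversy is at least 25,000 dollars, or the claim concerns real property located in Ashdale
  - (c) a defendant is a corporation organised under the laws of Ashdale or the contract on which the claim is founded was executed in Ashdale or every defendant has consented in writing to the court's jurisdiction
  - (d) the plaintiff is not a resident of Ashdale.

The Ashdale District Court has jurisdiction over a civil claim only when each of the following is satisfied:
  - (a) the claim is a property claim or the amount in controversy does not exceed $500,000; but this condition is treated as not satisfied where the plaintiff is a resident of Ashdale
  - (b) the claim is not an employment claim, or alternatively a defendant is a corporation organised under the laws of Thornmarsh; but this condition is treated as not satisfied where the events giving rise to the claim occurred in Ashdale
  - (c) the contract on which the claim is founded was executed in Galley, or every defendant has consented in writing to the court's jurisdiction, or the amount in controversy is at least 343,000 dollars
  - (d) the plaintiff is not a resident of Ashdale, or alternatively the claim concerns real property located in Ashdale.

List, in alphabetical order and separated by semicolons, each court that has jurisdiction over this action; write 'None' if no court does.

the Ashdale District Court; the Superior Court of Ashdale; the Thornmarsh Regional Court

The Thornmarsh Regional Court:
  (a) The plaintiff resides in Quenbourne, which is not Harkwick — that alternative is enough. Met.
  (b) Every defendant has filed written consent. Satisfied.
  (c) The amount in controversy is 345,000 dollars, which meets the 5,000 dollars floor, so one alternative holds. Condition met.
  (d) Drummond Partners is organised under the laws of Thornmarsh, so this disjunct is met. Met.
  (e) The claim is a tort claim, not a consumer claim. Condition met.
  → The court has jurisdiction.
The Superior Court of Ashdale:
  (a) The plaintiff resides in Quenbourne. Satisfied.
  (b) The amount in controversy is 345,000 dollars, which meets the $25,000 floor, so one alternative holds. Condition met.
  (c) Every defendant has filed written consent — that alternative is enough. Condition met.
  (d) The plaintiff resides in Quenbourne, which is not Ashdale. Met.
  → All conditions met; jurisdiction exists.
The Ashdale District Court:
  (a) The amount in controversy is $345,000, within the $500,000 ceiling, which satisfies one of the alternatives. The carve-out does not apply: the plaintiff resides in Quenbourne, not Ashdale. Met.
  (b) The claim is a tort claim, not an employment claim, so this disjunct is met. The exception is not triggered, since the operative events occurred in Harkwick, not Ashdale. Condition met.
  (c) Every defendant has filed written consent, so one alternative holds. Condition met.
  (d) The plaintiff resides in Quenbourne, which is not Ashdale — that alternative is enough. Met.
  → The court has jurisdiction.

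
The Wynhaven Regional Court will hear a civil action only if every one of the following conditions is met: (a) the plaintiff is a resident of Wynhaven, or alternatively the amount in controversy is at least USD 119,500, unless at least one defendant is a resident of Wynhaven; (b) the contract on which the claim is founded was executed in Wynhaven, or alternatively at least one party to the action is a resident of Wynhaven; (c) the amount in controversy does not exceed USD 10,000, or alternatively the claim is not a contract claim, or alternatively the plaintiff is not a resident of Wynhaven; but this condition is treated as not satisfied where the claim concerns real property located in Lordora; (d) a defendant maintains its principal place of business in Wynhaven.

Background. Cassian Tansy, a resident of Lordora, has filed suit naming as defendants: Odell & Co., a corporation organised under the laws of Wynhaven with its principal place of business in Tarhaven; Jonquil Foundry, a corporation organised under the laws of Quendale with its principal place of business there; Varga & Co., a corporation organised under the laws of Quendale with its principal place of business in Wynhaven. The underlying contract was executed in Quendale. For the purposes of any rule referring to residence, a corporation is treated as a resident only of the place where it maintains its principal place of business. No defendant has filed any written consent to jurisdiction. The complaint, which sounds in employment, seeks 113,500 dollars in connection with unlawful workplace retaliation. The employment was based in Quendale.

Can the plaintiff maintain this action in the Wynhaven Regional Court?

Yes

The Wynhaven Regional Court:
  (a) The plaintiff resides in Lordora, not Wynhaven; the amount in controversy is 113,500 dollars, below the $119,500 floor — none of the alternatives is met. The proviso rescues it, though: Varga & Co. resides in Wynhaven. Condition met.
  (b) Varga & Co. resides in Wynhaven, which satisfies one of the alternatives. Condition met.
  (c) The claim is an employment claim, not a contract claim — that alternative is enough. And the carve-out is inapplicable — the claim does not concern real property. Met.
  (d) Varga & Co. has its principal place of business in Wynhaven. Satisfied.
  → The court has jurisdiction.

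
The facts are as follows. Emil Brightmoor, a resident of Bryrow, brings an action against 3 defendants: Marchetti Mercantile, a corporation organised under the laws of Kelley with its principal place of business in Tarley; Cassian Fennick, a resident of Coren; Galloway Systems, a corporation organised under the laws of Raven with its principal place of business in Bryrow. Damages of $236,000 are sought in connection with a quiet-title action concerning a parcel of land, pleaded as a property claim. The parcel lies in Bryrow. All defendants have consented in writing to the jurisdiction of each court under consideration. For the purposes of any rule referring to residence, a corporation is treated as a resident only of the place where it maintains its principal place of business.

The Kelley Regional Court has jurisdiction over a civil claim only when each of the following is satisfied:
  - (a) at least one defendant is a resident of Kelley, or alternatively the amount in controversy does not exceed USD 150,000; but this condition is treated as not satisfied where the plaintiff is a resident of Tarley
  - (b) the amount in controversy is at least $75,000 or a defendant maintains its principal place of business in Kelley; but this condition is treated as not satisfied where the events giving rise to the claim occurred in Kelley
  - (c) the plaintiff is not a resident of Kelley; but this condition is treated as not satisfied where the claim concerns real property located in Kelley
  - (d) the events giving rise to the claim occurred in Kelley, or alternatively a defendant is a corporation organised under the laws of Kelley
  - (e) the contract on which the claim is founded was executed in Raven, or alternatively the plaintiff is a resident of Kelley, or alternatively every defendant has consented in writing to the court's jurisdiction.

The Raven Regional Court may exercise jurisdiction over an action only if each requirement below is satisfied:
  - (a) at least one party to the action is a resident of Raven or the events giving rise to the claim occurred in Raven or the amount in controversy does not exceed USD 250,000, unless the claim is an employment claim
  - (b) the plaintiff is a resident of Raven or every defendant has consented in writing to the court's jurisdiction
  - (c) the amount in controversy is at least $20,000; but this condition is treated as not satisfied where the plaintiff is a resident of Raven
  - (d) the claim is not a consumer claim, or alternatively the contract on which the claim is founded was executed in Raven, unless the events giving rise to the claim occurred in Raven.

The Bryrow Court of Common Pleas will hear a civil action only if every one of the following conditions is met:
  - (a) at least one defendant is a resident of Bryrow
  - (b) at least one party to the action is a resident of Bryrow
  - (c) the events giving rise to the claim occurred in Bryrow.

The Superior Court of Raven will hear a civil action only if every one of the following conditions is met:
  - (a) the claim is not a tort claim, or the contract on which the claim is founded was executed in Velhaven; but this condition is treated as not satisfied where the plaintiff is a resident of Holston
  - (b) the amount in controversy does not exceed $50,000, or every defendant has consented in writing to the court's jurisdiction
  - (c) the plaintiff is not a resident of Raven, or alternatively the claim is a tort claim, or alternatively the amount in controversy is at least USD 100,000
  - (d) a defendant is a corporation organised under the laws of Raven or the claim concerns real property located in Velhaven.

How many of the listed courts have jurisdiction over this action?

3

The Kelley Regional Court:
  (a) No defendant resides in Kelley (they reside in Tarley, Coren, Bryrow); the amount in controversy is $236,000, above the $150,000 ceiling — no alternative holds. Not satisfied.
  (b) The amount in controversy is 236,000 dollars, which meets the USD 75,000 floor, which satisfies one of the alternatives. And the carve-out is inapplicable — the operative events occurred in Bryrow, not Kelley. Satisfied.
  (c) The plaintiff resides in Bryrow, which is not Kelley. The carve-out does not apply: the property lies in Bryrow, not Kelley. Satisfied.
  (d) Marchetti Mercantile is organised under the laws of Kelley — that alternative is enough. Condition met.
  (e) Every defendant has filed written consent, so one alternative holds. Condition met.
  → At least one condition fails; no jurisdiction.
The Raven Regional Court:
  (a) The amount in controversy is $236,000, within the $250,000 ceiling — that alternative is enough. Met.
  (b) Every defendant has filed written consent — that alternative is enough. Met.
  (c) The amount in controversy is 236,000 dollars, which meets the $20,000 floor. The exception is not triggered, since the plaintiff resides in Bryrow, not Raven. Met.
  (d) The claim is a property claim, not a consumer claim — that alternative is enough. Condition met.
  → Jurisdiction lies.
The Bryrow Court of Common Pleas:
  (a) Galloway Systems resides in Bryrow. Met.
  (b) Emil Brightmoor resides in Bryrow. Condition met.
  (c) The operative events occurred in Bryrow. Satisfied.
  → All conditions met; jurisdiction exists.
The Superior Court of Raven:
  (a) The claim is a property claim, not a tort claim, so this disjunct is met. The exception is not triggered, since the plaintiff resides in Bryrow, not Holston. Condition met.
  (b) Every defendant has filed written consent — that alternative is enough. Condition met.
  (c) The plaintiff resides in Bryrow, which is not Raven, so one alternative holds. Condition met.
  (d) Galloway Systems is organised under the laws of Raven, so one alternative holds. Condition met.
  → Every requirement is satisfied — jurisdiction.
Courts with jurisdiction: the Raven Regional Court, the Bryrow Court of Common Pleas, the Superior Court of Raven — 3 in total.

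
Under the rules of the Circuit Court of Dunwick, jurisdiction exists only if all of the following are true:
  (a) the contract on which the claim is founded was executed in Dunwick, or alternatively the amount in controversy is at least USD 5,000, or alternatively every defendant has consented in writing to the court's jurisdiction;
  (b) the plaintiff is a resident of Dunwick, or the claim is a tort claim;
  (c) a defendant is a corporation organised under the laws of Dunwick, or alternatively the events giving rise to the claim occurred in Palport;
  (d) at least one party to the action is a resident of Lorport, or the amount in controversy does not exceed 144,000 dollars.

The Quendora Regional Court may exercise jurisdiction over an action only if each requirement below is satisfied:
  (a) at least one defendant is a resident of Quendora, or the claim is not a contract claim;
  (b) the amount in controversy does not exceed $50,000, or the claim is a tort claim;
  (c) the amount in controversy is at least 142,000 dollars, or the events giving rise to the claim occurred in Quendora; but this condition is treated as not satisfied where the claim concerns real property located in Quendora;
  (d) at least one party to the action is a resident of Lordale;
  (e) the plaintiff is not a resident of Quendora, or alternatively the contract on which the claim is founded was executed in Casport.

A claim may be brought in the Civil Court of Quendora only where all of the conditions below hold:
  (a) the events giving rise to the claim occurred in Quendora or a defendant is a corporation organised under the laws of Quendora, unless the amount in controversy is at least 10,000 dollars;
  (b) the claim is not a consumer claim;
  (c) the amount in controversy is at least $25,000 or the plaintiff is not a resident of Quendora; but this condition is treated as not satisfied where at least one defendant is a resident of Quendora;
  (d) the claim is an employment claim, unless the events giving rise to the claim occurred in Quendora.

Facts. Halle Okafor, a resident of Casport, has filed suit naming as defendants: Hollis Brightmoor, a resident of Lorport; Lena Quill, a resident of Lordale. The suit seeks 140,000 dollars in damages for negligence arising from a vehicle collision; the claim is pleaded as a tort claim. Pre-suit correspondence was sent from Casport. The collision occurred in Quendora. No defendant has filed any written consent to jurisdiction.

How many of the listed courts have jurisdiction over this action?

The Circuit Court of Dunwick:
  (a) The amount in controversy is $140,000, which meets the 5,000 dollars floor, so this disjunct is met. Satisfied.
  (b) The claim is a tort claim — that alternative is enough. Met.
  (c) No defendant is a corporation; the operative events occurred in Quendora, not Palport — no alternative holds. Not satisfied.
  (d) Hollis Brightmoor resides in Lorport, which satisfies one of the alternatives. Condition met.
  → No jurisdiction.
The Quendora Regional Court:
  (a) The claim is a tort claim, not a contract claim, so one alternative holds. Condition met.
  (b) The claim is a tort claim, so one alternative holds. Satisfied.
  (c) The operative events occurred in Quendora, so this disjunct is met. And the carve-out is inapplicable — the claim does not concern real property. Satisfied.
  (d) Lena Quill resides in Lordale. Met.
  (e) The plaintiff resides in Casport, which is not Quendora, which satisfies one of the alternatives. Condition met.
  → All conditions met; jurisdiction exists.
The Civil Court of Quendora:
  (a) The operative events occurred in Quendora, which satisfies one of the alternatives. Met.
  (b) The claim is a tort claim, not a consumer claim. Condition met.
  (c) The amount in controversy is $140,000, which meets the USD 25,000 floor, so one alternative holds. The exception is not triggered, since no defendant resides in Quendora (they reside in Lorport, Lordale). Satisfied.
  (d) The claim is a tort claim, not an employment claim. However, the operative events occurred in Quendora, so the 'unless' proviso supplies this condition. Met.
  → All conditions met; jurisdiction exists.
Courts with jurisdiction: the Quendora Regional Court, the Civil Court of Quendora — 2 in total.

2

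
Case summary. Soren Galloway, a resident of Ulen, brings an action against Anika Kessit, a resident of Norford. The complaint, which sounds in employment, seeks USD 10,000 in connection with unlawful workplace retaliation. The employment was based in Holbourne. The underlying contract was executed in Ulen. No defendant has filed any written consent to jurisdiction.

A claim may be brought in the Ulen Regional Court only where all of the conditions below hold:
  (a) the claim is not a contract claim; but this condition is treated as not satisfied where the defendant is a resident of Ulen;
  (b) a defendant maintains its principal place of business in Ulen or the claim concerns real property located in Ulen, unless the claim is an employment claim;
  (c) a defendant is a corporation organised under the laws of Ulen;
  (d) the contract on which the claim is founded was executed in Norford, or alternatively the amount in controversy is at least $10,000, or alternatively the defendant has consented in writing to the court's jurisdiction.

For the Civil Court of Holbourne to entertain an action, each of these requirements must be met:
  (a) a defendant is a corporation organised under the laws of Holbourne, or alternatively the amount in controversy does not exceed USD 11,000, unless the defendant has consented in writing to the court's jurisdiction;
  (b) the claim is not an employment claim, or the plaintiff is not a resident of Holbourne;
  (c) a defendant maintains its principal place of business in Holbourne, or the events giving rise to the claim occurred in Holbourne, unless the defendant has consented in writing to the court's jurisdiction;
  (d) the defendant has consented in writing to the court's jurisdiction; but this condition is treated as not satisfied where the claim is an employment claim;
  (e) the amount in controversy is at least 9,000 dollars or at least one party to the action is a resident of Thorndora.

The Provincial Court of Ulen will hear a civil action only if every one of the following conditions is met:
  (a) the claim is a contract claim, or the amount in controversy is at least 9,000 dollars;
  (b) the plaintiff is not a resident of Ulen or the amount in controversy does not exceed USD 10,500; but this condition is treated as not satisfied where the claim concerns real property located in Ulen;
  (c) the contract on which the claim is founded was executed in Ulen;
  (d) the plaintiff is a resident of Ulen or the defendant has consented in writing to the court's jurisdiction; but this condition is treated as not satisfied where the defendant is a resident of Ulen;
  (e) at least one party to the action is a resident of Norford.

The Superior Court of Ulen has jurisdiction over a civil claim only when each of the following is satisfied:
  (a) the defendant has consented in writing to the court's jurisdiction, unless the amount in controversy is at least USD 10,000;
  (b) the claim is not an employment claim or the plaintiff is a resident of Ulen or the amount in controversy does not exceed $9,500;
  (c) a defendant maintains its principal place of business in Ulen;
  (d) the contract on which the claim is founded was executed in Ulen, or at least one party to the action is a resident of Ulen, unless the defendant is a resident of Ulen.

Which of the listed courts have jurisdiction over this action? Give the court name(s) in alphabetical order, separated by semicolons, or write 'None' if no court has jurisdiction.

the Provincial Court of Ulen

The Ulen Regional Court:
  (a) The claim is an employment claim, not a contract claim. The carve-out does not apply: the defendant resides in Norford, not Ulen. Met.
  (b) No defendant is a corporation; the claim does not concern real property — none of the alternatives is met. However, the claim is an employment claim, so the 'unless' proviso supplies this condition. Met.
  (c) No defendant is a corporation. Not met.
  (d) The amount in controversy is $10,000, which meets the USD 10,000 floor, which satisfies one of the alternatives. Met.
  → No jurisdiction.
The Civil Court of Holbourne:
  (a) The amount in controversy is $10,000, within the 11,000 dollars ceiling, which satisfies one of the alternatives. Met.
  (b) The plaintiff resides in Ulen, which is not Holbourne, so this disjunct is met. Satisfied.
  (c) The operative events occurred in Holbourne, so this disjunct is met. Satisfied.
  (d) No such written consent has been filed. Not met.
  (e) The amount in controversy is $10,000, which meets the 9,000 dollars floor — that alternative is enough. Satisfied.
  → At least one condition fails; no jurisdiction.
The Provincial Court of Ulen:
  (a) The amount in controversy is USD 10,000, which meets the $9,000 floor, so one alternative holds. Met.
  (b) The amount in controversy is 10,000 dollars, within the $10,500 ceiling — that alternative is enough. The carve-out does not apply: the claim does not concern real property. Satisfied.
  (c) The contract was executed in Ulen. Met.
  (d) The plaintiff resides in Ulen — that alternative is enough. And the carve-out is inapplicable — the defendant resides in Norford, not Ulen. Satisfied.
  (e) Anika Kessit resides in Norford. Condition met.
  → All conditions met; jurisdiction exists.
The Superior Court of Ulen:
  (a) No such written consent has been filed. However, the amount in controversy is $10,000, which meets the $10,000 floor, so the 'unless' proviso supplies this condition. Condition met.
  (b) The plaintiff resides in Ulen — that alternative is enough. Met.
  (c) No defendant is a corporation. Not met.
  (d) The contract was executed in Ulen — that alternative is enough. Met.
  → The court lacks jurisdiction.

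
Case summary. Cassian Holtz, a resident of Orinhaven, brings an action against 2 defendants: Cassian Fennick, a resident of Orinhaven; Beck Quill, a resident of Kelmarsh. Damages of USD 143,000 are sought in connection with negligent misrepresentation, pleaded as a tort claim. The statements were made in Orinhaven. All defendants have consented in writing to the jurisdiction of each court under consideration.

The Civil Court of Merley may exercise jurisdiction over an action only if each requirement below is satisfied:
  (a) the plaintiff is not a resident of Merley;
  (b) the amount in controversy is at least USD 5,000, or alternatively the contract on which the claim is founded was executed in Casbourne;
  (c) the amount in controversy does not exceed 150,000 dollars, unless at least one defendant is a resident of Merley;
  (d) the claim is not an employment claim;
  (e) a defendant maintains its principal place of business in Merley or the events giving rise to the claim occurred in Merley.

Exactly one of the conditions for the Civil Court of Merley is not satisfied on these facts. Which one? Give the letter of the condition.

The Civil Court of Merley:
  (a) The plaintiff resides in Orinhaven, which is not Merley. Met.
  (b) The amount in controversy is $143,000, which meets the 5,000 dollars floor, so this disjunct is met. Met.
  (c) The amount in controversy is USD 143,000, within the $150,000 ceiling. Condition met.
  (d) The claim is a tort claim, not an employment claim. Met.
  (e) No defendant is a corporation; the operative events occurred in Orinhaven, not Merley — every alternative fails. Not satisfied.
Only condition (e) fails.

(e)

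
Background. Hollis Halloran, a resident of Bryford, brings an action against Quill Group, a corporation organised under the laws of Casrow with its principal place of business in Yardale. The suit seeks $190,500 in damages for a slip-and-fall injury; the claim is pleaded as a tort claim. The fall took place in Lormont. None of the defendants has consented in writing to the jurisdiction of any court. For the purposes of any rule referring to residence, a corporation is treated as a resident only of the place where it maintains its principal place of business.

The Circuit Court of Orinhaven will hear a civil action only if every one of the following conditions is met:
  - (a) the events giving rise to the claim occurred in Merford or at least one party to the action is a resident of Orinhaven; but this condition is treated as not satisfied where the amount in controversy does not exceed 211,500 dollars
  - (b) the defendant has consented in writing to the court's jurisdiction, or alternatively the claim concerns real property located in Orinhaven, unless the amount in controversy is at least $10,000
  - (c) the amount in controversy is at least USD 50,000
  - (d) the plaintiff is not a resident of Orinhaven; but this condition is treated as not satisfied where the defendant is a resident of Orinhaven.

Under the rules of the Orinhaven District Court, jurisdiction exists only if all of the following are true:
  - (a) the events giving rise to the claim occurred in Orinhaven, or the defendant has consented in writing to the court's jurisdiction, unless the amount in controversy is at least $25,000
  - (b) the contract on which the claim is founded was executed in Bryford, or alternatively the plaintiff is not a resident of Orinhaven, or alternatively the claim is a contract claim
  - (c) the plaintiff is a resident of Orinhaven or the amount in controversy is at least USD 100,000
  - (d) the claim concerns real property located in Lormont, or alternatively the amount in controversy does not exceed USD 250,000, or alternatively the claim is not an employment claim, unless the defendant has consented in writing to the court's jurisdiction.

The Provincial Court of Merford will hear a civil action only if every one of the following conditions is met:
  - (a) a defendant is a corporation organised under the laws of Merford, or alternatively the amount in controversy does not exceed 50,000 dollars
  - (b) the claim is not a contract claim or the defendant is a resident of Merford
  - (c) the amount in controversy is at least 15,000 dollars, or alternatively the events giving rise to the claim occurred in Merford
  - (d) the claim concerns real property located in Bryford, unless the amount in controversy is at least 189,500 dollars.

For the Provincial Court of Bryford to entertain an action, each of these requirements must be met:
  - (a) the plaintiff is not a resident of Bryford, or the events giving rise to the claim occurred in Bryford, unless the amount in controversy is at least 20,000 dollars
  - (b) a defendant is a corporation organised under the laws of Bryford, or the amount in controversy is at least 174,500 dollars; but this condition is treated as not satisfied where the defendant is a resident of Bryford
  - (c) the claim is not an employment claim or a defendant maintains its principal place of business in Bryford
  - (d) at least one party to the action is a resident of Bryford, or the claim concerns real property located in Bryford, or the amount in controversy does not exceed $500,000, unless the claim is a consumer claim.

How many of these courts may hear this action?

2

The Circuit Court of Orinhaven:
  (a) The operative events occurred in Lormont, not Merford; no party resides in Orinhaven — none of the alternatives is met. Not satisfied.
  (b) No such written consent has been filed; the claim does not concern real property — every alternative fails. However, the amount in controversy is USD 190,500, which meets the 10,000 dollars floor, so the 'unless' proviso supplies this condition. Met.
  (c) The amount in controversy is $190,500, which meets the 50,000 dollars floor. Condition met.
  (d) The plaintiff resides in Bryford, which is not Orinhaven. The exception is not triggered, since the defendant resides in Yardale, not Orinhaven. Condition met.
  → The court lacks jurisdiction.
The Orinhaven District Court:
  (a) The operative events occurred in Lormont, not Orinhaven; no such written consent has been filed — none of the alternatives is met. The proviso rescues it, though: the amount in controversy is USD 190,500, which meets the 25,000 dollars floor. Condition met.
  (b) The plaintiff resides in Bryford, which is not Orinhaven, so this disjunct is met. Condition met.
  (c) The amount in controversy is 190,500 dollars, which meets the USD 100,000 floor — that alternative is enough. Met.
  (d) The amount in controversy is 190,500 dollars, within the USD 250,000 ceiling, which satisfies one of the alternatives. Met.
  → The court has jurisdiction.
The Provincial Court of Merford:
  (a) The corporate defendant(s) are organised in Casrow, not Merford; the amount in controversy is $190,500, above the 50,000 dollars ceiling — every alternative fails. Condition not met.
  (b) The claim is a tort claim, not a contract claim, which satisfies one of the alternatives. Condition met.
  (c) The amount in controversy is 190,500 dollars, which meets the $15,000 floor, which satisfies one of the alternatives. Met.
  (d) The claim does not concern real property. But the amount in controversy is USD 190,500, which meets the $189,500 floor, and the 'unless' clause therefore excuses the requirement. Condition met.
  → No jurisdiction.
The Provincial Court of Bryford:
  (a) The plaintiff resides in Bryford; the operative events occurred in Lormont, not Bryford — none of the alternatives is met. But the amount in controversy is $190,500, which meets the USD 20,000 floor, and the 'unless' clause therefore excuses the requirement. Met.
  (b) The amount in controversy is USD 190,500, which meets the $174,500 floor — that alternative is enough. The exception is not triggered, since the defendant resides in Yardale, not Bryford. Met.
  (c) The claim is a tort claim, not an employment claim — that alternative is enough. Satisfied.
  (d) Hollis Halloran resides in Bryford, so one alternative holds. Satisfied.
  → All conditions met; jurisdiction exists.
Courts with jurisdiction: the Orinhaven District Court, the Provincial Court of Bryford — 2 in total.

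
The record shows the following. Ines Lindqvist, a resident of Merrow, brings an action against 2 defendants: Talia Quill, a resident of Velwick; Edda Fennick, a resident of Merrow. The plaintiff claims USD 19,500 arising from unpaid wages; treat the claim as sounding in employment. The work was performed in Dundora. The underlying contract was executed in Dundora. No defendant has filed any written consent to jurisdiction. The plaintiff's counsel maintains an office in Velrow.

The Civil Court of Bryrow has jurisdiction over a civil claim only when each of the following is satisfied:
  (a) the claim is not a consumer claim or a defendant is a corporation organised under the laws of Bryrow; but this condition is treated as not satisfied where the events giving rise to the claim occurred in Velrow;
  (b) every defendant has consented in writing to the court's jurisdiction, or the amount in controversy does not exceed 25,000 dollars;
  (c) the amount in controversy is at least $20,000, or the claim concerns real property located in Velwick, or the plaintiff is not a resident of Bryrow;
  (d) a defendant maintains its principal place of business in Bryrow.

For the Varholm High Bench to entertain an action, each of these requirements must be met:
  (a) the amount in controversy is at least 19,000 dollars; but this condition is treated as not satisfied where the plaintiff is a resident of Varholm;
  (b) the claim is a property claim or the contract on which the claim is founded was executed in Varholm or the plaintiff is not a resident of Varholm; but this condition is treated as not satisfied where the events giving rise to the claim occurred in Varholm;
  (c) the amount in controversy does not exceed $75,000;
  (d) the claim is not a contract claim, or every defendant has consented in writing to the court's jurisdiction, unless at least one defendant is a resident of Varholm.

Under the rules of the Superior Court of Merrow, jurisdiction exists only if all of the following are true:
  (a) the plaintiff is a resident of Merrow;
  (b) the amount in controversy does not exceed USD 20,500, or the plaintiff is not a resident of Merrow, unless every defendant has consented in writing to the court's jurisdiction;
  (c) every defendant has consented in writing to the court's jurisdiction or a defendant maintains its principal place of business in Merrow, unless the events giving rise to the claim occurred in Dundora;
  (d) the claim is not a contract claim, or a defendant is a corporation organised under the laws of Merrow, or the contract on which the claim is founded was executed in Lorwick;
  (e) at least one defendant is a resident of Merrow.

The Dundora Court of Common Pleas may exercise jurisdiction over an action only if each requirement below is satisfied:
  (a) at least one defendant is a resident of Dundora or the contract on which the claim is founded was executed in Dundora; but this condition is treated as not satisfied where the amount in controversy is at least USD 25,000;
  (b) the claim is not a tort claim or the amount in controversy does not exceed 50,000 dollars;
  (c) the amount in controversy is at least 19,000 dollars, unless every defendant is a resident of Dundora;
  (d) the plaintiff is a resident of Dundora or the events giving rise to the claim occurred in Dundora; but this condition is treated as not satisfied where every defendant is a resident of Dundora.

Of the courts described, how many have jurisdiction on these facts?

3

The Civil Court of Bryrow:
  (a) The claim is an employment claim, not a consumer claim — that alternative is enough. The exception is not triggered, since the operative events occurred in Dundora, not Velrow. Condition met.
  (b) The amount in controversy is 19,500 dollars, within the USD 25,000 ceiling, so this disjunct is met. Met.
  (c) The plaintiff resides in Merrow, which is not Bryrow — that alternative is enough. Condition met.
  (d) No defendant is a corporation. Not met.
  → Not every requirement is met — no jurisdiction.
The Varholm High Bench:
  (a) The amount in controversy is $19,500, which meets the 19,000 dollars floor. And the carve-out is inapplicable — the plaintiff resides in Merrow, not Varholm. Condition met.
  (b) The plaintiff resides in Merrow, which is not Varholm, so this disjunct is met. The carve-out does not apply: the operative events occurred in Dundora, not Varholm. Satisfied.
  (c) The amount in controversy is 19,500 dollars, within the USD 75,000 ceiling. Condition met.
  (d) The claim is an employment claim, not a contract claim, which satisfies one of the alternatives. Met.
  → All conditions met; jurisdiction exists.
The Superior Court of Merrow:
  (a) The plaintiff resides in Merrow. Satisfied.
  (b) The amount in controversy is 19,500 dollars, within the USD 20,500 ceiling, which satisfies one of the alternatives. Met.
  (c) No such written consent has been filed; no defendant is a corporation — no alternative holds. The proviso rescues it, though: the operative events occurred in Dundora. Met.
  (d) The claim is an employment claim, not a contract claim — that alternative is enough. Met.
  (e) Edda Fennick resides in Merrow. Satisfied.
  → Every requirement is satisfied — jurisdiction.
The Dundora Court of Common Pleas:
  (a) The contract was executed in Dundora, which satisfies one of the alternatives. And the carve-out is inapplicable — the amount in controversy is USD 19,500, below the 25,000 dollars floor. Met.
  (b) The claim is an employment claim, not a tort claim, which satisfies one of the alternatives. Satisfied.
  (c) The amount in controversy is USD 19,500, which meets the $19,000 floor. Satisfied.
  (d) The operative events occurred in Dundora, so this disjunct is met. The carve-out does not apply: the defendants reside as follows — Talia Quill in Velwick, Edda Fennick in Merrow — not all in Dundora. Satisfied.
  → Jurisdiction lies.
Courts with jurisdiction: the Varholm High Bench, the Superior Court of Merrow, the Dundora Court of Common Pleas — 3 in total.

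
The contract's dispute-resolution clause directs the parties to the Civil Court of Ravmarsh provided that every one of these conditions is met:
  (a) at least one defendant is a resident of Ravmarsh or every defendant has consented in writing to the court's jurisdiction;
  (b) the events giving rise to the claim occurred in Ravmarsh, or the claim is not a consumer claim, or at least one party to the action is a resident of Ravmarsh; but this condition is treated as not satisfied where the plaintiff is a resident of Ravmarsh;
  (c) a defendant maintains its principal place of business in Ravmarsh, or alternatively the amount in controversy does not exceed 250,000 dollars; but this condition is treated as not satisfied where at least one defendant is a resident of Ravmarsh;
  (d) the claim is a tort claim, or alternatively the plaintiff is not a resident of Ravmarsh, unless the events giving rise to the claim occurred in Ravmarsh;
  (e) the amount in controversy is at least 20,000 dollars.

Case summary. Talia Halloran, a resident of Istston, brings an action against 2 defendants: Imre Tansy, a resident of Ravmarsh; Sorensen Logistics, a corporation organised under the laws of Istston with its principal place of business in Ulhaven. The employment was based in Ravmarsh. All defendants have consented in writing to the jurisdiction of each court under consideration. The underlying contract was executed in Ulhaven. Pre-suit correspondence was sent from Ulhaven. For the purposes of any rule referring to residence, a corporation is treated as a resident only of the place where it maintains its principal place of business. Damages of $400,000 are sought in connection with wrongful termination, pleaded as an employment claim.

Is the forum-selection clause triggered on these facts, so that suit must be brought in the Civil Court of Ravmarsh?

The Civil Court of Ravmarsh:
  (a) Imre Tansy resides in Ravmarsh, so this disjunct is met. Satisfied.
  (b) The operative events occurred in Ravmarsh, which satisfies one of the alternatives. The exception is not triggered, since the plaintiff resides in Istston, not Ravmarsh. Met.
  (c) The corporate defendant(s) have their principal place of business in Ulhaven, not Ravmarsh; the amount in controversy is $400,000, above the USD 250,000 ceiling — no alternative holds. Condition not met.
  (d) The plaintiff resides in Istston, which is not Ravmarsh, which satisfies one of the alternatives. Satisfied.
  (e) The amount in controversy is USD 400,000, which meets the $20,000 floor. Condition met.
  → Forum clause is not triggered.

No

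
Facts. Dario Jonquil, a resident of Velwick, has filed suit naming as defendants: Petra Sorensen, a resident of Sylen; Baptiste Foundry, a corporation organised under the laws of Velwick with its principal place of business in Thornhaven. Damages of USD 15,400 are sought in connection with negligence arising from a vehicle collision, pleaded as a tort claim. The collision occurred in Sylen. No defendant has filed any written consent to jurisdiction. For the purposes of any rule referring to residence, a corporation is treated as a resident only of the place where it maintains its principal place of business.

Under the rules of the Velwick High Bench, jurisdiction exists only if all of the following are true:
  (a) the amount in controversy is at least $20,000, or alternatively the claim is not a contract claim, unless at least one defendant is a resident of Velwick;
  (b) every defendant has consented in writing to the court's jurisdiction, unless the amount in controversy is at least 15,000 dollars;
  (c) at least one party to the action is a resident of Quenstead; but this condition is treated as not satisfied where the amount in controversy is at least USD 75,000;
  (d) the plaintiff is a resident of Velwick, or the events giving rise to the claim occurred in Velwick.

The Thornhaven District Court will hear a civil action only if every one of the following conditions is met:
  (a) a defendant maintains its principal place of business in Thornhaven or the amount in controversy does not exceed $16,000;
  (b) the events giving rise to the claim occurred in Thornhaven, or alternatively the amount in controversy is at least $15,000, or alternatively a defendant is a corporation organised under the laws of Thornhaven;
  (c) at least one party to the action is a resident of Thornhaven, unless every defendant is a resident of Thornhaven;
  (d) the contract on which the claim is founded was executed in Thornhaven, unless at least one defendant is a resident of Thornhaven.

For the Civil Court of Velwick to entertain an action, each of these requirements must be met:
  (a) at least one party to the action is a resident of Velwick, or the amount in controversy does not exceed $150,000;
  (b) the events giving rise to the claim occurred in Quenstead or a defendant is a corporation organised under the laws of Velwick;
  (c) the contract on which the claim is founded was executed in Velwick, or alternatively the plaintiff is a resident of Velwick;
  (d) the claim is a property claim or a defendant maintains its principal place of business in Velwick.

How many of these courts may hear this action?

1

The Velwick High Bench:
  (a) The claim is a tort claim, not a contract claim — that alternative is enough. Met.
  (b) No such written consent has been filed. The proviso rescues it, though: the amount in controversy is 15,400 dollars, which meets the $15,000 floor. Condition met.
  (c) No party resides in Quenstead. Condition not met.
  (d) The plaintiff resides in Velwick, so this disjunct is met. Met.
  → No jurisdiction.
The Thornhaven District Court:
  (a) Baptiste Foundry has its principal place of business in Thornhaven, so this disjunct is met. Condition met.
  (b) The amount in controversy is USD 15,400, which meets the $15,000 floor — that alternative is enough. Satisfied.
  (c) Baptiste Foundry resides in Thornhaven. Condition met.
  (d) No contract (and hence no place of execution) is alleged. But Baptiste Foundry resides in Thornhaven, and the 'unless' clause therefore excuses the requirement. Satisfied.
  → Every requirement is satisfied — jurisdiction.
The Civil Court of Velwick:
  (a) Dario Jonquil resides in Velwick, so one alternative holds. Met.
  (b) Baptiste Foundry is organised under the laws of Velwick, so one alternative holds. Satisfied.
  (c) The plaintiff resides in Velwick, which satisfies one of the alternatives. Satisfied.
  (d) The claim is a tort claim, not a property claim; the corporate defendant(s) have their principal place of business in Thornhaven, not Velwick — every alternative fails. Fails.
  → The court lacks jurisdiction.
Courts with jurisdiction: the Thornhaven District Court — 1 in total.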